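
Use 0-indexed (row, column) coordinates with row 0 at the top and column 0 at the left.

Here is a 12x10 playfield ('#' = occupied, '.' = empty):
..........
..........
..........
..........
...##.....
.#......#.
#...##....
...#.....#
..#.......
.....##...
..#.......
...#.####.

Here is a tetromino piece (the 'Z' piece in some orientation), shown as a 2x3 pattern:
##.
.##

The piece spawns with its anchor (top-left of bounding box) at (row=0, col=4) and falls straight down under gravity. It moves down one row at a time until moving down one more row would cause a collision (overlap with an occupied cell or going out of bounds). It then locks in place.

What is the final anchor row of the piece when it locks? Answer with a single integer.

Answer: 3

Derivation:
Spawn at (row=0, col=4). Try each row:
  row 0: fits
  row 1: fits
  row 2: fits
  row 3: fits
  row 4: blocked -> lock at row 3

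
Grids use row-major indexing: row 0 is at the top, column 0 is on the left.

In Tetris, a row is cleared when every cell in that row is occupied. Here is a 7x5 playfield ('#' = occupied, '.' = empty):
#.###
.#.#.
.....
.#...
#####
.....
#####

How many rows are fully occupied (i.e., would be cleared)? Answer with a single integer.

Answer: 2

Derivation:
Check each row:
  row 0: 1 empty cell -> not full
  row 1: 3 empty cells -> not full
  row 2: 5 empty cells -> not full
  row 3: 4 empty cells -> not full
  row 4: 0 empty cells -> FULL (clear)
  row 5: 5 empty cells -> not full
  row 6: 0 empty cells -> FULL (clear)
Total rows cleared: 2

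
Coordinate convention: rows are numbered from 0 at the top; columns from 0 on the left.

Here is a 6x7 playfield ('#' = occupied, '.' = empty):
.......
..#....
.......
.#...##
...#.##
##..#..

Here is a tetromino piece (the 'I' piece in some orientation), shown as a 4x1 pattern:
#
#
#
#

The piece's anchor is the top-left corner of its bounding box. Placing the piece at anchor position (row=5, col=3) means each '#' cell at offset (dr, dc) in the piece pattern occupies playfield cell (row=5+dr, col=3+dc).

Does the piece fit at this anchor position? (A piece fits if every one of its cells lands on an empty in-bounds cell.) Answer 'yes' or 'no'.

Answer: no

Derivation:
Check each piece cell at anchor (5, 3):
  offset (0,0) -> (5,3): empty -> OK
  offset (1,0) -> (6,3): out of bounds -> FAIL
  offset (2,0) -> (7,3): out of bounds -> FAIL
  offset (3,0) -> (8,3): out of bounds -> FAIL
All cells valid: no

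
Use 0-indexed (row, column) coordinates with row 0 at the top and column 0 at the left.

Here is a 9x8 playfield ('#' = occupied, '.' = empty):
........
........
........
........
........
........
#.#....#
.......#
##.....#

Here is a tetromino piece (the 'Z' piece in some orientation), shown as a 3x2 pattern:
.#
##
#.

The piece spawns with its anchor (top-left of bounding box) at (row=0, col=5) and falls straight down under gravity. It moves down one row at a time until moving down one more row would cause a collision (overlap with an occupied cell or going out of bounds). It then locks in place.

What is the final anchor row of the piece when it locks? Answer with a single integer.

Spawn at (row=0, col=5). Try each row:
  row 0: fits
  row 1: fits
  row 2: fits
  row 3: fits
  row 4: fits
  row 5: fits
  row 6: fits
  row 7: blocked -> lock at row 6

Answer: 6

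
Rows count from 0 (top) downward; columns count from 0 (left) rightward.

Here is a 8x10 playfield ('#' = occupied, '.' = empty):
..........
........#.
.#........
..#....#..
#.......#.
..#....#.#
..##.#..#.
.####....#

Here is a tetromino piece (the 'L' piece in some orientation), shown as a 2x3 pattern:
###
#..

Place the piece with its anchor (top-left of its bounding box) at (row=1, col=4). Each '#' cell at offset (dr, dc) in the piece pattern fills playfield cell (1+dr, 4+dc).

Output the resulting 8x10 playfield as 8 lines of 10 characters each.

Answer: ..........
....###.#.
.#..#.....
..#....#..
#.......#.
..#....#.#
..##.#..#.
.####....#

Derivation:
Fill (1+0,4+0) = (1,4)
Fill (1+0,4+1) = (1,5)
Fill (1+0,4+2) = (1,6)
Fill (1+1,4+0) = (2,4)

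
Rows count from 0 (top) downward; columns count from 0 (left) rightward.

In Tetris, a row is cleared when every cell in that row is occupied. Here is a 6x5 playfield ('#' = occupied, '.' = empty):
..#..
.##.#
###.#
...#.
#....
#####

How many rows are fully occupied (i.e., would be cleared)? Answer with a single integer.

Answer: 1

Derivation:
Check each row:
  row 0: 4 empty cells -> not full
  row 1: 2 empty cells -> not full
  row 2: 1 empty cell -> not full
  row 3: 4 empty cells -> not full
  row 4: 4 empty cells -> not full
  row 5: 0 empty cells -> FULL (clear)
Total rows cleared: 1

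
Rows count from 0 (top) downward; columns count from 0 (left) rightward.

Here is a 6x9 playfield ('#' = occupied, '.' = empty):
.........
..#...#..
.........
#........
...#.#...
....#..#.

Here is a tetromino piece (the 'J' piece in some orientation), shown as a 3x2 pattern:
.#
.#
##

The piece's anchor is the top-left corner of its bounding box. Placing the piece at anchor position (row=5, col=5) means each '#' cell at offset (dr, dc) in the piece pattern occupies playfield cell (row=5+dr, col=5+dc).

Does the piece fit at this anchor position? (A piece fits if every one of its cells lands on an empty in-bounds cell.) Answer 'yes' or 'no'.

Answer: no

Derivation:
Check each piece cell at anchor (5, 5):
  offset (0,1) -> (5,6): empty -> OK
  offset (1,1) -> (6,6): out of bounds -> FAIL
  offset (2,0) -> (7,5): out of bounds -> FAIL
  offset (2,1) -> (7,6): out of bounds -> FAIL
All cells valid: no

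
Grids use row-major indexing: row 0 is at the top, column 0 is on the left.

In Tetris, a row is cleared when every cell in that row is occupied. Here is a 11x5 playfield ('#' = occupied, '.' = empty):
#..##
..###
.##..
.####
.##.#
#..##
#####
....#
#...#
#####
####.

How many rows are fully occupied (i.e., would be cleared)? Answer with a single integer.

Check each row:
  row 0: 2 empty cells -> not full
  row 1: 2 empty cells -> not full
  row 2: 3 empty cells -> not full
  row 3: 1 empty cell -> not full
  row 4: 2 empty cells -> not full
  row 5: 2 empty cells -> not full
  row 6: 0 empty cells -> FULL (clear)
  row 7: 4 empty cells -> not full
  row 8: 3 empty cells -> not full
  row 9: 0 empty cells -> FULL (clear)
  row 10: 1 empty cell -> not full
Total rows cleared: 2

Answer: 2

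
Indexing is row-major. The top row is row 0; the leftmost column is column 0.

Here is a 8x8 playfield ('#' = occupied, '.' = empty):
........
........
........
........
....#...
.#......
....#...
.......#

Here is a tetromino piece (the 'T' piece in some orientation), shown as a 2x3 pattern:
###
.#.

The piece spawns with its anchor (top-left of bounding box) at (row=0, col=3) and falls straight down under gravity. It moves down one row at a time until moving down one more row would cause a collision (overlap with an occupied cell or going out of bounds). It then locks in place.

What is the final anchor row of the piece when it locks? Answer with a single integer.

Answer: 2

Derivation:
Spawn at (row=0, col=3). Try each row:
  row 0: fits
  row 1: fits
  row 2: fits
  row 3: blocked -> lock at row 2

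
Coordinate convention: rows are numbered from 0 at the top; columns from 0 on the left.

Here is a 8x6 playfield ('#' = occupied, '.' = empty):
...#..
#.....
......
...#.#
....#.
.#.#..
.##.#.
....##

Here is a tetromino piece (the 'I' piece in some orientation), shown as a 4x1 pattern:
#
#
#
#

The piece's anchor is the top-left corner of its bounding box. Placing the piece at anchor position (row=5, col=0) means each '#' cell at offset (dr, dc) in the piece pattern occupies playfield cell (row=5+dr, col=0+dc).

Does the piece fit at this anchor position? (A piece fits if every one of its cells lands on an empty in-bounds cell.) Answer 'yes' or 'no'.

Answer: no

Derivation:
Check each piece cell at anchor (5, 0):
  offset (0,0) -> (5,0): empty -> OK
  offset (1,0) -> (6,0): empty -> OK
  offset (2,0) -> (7,0): empty -> OK
  offset (3,0) -> (8,0): out of bounds -> FAIL
All cells valid: no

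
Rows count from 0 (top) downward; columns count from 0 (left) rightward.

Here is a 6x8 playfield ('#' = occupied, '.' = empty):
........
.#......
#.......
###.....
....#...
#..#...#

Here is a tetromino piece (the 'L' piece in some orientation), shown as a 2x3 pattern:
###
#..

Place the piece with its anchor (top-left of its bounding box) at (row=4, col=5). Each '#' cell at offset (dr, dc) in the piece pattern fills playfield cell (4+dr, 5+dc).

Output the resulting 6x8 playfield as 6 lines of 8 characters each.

Fill (4+0,5+0) = (4,5)
Fill (4+0,5+1) = (4,6)
Fill (4+0,5+2) = (4,7)
Fill (4+1,5+0) = (5,5)

Answer: ........
.#......
#.......
###.....
....####
#..#.#.#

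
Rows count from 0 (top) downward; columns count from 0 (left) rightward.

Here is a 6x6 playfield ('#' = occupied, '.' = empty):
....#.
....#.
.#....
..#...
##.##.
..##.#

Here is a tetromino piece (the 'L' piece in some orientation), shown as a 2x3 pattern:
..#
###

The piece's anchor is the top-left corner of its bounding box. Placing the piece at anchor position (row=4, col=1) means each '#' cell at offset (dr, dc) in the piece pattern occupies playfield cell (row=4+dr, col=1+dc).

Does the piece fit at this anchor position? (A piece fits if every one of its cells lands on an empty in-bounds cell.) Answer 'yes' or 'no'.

Check each piece cell at anchor (4, 1):
  offset (0,2) -> (4,3): occupied ('#') -> FAIL
  offset (1,0) -> (5,1): empty -> OK
  offset (1,1) -> (5,2): occupied ('#') -> FAIL
  offset (1,2) -> (5,3): occupied ('#') -> FAIL
All cells valid: no

Answer: no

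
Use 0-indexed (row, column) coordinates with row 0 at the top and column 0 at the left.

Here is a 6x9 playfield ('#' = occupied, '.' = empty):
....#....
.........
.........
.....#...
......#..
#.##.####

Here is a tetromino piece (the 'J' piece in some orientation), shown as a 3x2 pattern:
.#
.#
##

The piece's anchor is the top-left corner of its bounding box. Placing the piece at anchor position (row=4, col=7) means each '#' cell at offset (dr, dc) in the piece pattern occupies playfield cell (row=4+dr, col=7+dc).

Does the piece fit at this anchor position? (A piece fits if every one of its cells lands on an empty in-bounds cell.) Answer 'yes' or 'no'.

Check each piece cell at anchor (4, 7):
  offset (0,1) -> (4,8): empty -> OK
  offset (1,1) -> (5,8): occupied ('#') -> FAIL
  offset (2,0) -> (6,7): out of bounds -> FAIL
  offset (2,1) -> (6,8): out of bounds -> FAIL
All cells valid: no

Answer: no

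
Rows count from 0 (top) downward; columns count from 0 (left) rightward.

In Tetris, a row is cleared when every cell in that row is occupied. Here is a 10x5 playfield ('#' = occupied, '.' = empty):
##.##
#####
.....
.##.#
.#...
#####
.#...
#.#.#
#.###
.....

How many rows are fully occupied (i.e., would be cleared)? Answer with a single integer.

Check each row:
  row 0: 1 empty cell -> not full
  row 1: 0 empty cells -> FULL (clear)
  row 2: 5 empty cells -> not full
  row 3: 2 empty cells -> not full
  row 4: 4 empty cells -> not full
  row 5: 0 empty cells -> FULL (clear)
  row 6: 4 empty cells -> not full
  row 7: 2 empty cells -> not full
  row 8: 1 empty cell -> not full
  row 9: 5 empty cells -> not full
Total rows cleared: 2

Answer: 2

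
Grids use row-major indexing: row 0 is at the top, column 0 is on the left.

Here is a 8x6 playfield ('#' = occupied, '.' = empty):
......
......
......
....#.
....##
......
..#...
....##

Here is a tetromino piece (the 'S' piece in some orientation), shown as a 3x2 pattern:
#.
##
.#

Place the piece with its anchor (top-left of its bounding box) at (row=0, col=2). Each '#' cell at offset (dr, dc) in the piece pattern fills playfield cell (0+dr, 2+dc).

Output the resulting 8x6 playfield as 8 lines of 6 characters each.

Fill (0+0,2+0) = (0,2)
Fill (0+1,2+0) = (1,2)
Fill (0+1,2+1) = (1,3)
Fill (0+2,2+1) = (2,3)

Answer: ..#...
..##..
...#..
....#.
....##
......
..#...
....##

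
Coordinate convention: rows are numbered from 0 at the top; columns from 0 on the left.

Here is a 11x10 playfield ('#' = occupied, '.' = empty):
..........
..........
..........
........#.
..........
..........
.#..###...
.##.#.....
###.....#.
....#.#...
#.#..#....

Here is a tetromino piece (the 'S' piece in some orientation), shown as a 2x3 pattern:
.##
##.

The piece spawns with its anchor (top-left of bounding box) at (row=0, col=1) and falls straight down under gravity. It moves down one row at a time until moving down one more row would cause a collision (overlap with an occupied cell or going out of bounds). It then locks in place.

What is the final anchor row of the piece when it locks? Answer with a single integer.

Spawn at (row=0, col=1). Try each row:
  row 0: fits
  row 1: fits
  row 2: fits
  row 3: fits
  row 4: fits
  row 5: blocked -> lock at row 4

Answer: 4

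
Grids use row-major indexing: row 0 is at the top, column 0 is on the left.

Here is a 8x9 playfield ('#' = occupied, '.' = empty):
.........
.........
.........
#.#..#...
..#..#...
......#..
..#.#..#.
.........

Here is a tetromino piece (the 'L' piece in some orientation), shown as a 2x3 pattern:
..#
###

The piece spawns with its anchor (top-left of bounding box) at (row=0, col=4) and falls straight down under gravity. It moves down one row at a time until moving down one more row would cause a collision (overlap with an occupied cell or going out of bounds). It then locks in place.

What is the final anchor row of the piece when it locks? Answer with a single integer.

Answer: 1

Derivation:
Spawn at (row=0, col=4). Try each row:
  row 0: fits
  row 1: fits
  row 2: blocked -> lock at row 1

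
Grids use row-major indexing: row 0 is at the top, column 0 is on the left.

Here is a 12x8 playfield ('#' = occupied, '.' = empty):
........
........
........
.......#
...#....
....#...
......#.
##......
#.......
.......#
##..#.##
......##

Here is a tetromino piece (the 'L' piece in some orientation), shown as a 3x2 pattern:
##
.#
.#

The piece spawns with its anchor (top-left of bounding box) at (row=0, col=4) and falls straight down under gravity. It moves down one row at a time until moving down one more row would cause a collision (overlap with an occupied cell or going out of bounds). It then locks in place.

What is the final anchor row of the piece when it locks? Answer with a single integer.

Answer: 4

Derivation:
Spawn at (row=0, col=4). Try each row:
  row 0: fits
  row 1: fits
  row 2: fits
  row 3: fits
  row 4: fits
  row 5: blocked -> lock at row 4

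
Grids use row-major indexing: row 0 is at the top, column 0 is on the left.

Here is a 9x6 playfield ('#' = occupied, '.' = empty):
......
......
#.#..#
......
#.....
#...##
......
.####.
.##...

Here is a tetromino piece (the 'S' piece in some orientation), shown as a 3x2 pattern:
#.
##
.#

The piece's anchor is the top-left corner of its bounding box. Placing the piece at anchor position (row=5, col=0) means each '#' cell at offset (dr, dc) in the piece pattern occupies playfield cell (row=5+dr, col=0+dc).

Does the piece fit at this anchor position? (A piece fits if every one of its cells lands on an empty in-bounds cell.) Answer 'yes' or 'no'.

Check each piece cell at anchor (5, 0):
  offset (0,0) -> (5,0): occupied ('#') -> FAIL
  offset (1,0) -> (6,0): empty -> OK
  offset (1,1) -> (6,1): empty -> OK
  offset (2,1) -> (7,1): occupied ('#') -> FAIL
All cells valid: no

Answer: no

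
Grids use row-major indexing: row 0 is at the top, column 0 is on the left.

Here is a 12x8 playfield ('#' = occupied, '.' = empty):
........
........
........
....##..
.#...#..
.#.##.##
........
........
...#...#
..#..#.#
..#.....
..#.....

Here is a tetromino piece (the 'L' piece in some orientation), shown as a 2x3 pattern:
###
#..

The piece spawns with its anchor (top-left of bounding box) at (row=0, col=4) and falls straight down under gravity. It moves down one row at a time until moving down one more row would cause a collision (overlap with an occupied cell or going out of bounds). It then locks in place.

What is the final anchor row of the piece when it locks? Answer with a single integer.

Answer: 1

Derivation:
Spawn at (row=0, col=4). Try each row:
  row 0: fits
  row 1: fits
  row 2: blocked -> lock at row 1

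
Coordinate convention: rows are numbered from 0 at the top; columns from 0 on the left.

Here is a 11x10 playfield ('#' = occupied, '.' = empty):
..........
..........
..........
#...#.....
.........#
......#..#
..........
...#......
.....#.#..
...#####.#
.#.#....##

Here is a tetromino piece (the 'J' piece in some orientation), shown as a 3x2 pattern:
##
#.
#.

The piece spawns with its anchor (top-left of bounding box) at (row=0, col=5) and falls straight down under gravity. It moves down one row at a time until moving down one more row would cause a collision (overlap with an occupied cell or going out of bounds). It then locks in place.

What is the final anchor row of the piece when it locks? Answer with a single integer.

Answer: 4

Derivation:
Spawn at (row=0, col=5). Try each row:
  row 0: fits
  row 1: fits
  row 2: fits
  row 3: fits
  row 4: fits
  row 5: blocked -> lock at row 4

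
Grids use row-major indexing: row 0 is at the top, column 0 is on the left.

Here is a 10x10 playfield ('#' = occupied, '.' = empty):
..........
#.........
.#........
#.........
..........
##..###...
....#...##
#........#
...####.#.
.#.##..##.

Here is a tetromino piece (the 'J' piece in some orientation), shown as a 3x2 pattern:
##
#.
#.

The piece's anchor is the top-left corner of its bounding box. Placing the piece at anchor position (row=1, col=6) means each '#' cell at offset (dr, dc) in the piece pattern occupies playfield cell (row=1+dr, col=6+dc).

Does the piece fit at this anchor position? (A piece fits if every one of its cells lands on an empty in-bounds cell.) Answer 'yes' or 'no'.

Answer: yes

Derivation:
Check each piece cell at anchor (1, 6):
  offset (0,0) -> (1,6): empty -> OK
  offset (0,1) -> (1,7): empty -> OK
  offset (1,0) -> (2,6): empty -> OK
  offset (2,0) -> (3,6): empty -> OK
All cells valid: yes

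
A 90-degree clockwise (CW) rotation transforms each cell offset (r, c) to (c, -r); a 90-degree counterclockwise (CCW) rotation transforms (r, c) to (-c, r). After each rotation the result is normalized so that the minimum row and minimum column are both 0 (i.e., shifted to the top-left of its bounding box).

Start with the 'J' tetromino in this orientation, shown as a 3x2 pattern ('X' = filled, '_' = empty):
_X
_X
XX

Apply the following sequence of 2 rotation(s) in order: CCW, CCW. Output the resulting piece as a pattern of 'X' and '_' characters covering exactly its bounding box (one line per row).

Start:
_X
_X
XX
After rotation 1 (CCW):
XXX
__X
After rotation 2 (CCW):
XX
X_
X_

Answer: XX
X_
X_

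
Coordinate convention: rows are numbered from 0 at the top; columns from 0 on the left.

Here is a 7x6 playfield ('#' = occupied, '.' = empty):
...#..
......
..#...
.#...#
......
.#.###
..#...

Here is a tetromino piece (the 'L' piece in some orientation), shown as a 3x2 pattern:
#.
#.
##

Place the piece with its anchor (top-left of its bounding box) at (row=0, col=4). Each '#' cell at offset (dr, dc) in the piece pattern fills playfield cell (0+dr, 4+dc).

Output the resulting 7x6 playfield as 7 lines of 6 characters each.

Fill (0+0,4+0) = (0,4)
Fill (0+1,4+0) = (1,4)
Fill (0+2,4+0) = (2,4)
Fill (0+2,4+1) = (2,5)

Answer: ...##.
....#.
..#.##
.#...#
......
.#.###
..#...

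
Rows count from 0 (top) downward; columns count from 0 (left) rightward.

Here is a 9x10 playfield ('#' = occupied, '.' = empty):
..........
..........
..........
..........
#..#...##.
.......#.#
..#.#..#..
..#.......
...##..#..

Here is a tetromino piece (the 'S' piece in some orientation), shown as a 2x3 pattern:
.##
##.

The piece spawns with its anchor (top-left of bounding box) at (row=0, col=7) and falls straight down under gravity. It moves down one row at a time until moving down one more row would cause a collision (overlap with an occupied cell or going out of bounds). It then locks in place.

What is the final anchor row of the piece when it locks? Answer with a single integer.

Spawn at (row=0, col=7). Try each row:
  row 0: fits
  row 1: fits
  row 2: fits
  row 3: blocked -> lock at row 2

Answer: 2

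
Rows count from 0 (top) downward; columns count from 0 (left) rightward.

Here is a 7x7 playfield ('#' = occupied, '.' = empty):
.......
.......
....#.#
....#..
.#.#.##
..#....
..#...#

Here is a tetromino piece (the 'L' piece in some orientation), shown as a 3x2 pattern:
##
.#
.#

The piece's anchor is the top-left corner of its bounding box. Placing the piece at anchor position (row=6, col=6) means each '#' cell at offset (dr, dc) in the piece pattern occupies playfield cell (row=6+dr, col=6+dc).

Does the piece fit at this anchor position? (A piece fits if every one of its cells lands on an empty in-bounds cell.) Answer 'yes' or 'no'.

Answer: no

Derivation:
Check each piece cell at anchor (6, 6):
  offset (0,0) -> (6,6): occupied ('#') -> FAIL
  offset (0,1) -> (6,7): out of bounds -> FAIL
  offset (1,1) -> (7,7): out of bounds -> FAIL
  offset (2,1) -> (8,7): out of bounds -> FAIL
All cells valid: no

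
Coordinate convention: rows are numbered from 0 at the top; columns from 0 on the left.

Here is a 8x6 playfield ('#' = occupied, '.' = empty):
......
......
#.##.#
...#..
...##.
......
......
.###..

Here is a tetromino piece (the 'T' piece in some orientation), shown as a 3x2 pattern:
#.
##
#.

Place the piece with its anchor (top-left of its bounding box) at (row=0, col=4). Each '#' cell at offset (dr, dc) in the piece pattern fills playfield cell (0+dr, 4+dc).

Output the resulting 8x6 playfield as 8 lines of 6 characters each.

Answer: ....#.
....##
#.####
...#..
...##.
......
......
.###..

Derivation:
Fill (0+0,4+0) = (0,4)
Fill (0+1,4+0) = (1,4)
Fill (0+1,4+1) = (1,5)
Fill (0+2,4+0) = (2,4)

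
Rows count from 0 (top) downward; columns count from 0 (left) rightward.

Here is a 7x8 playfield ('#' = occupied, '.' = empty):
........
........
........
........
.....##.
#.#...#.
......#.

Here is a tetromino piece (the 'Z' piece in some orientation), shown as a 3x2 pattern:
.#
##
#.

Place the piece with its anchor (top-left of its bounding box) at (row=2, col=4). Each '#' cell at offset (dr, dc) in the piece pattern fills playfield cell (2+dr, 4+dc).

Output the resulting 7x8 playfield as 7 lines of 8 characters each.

Answer: ........
........
.....#..
....##..
....###.
#.#...#.
......#.

Derivation:
Fill (2+0,4+1) = (2,5)
Fill (2+1,4+0) = (3,4)
Fill (2+1,4+1) = (3,5)
Fill (2+2,4+0) = (4,4)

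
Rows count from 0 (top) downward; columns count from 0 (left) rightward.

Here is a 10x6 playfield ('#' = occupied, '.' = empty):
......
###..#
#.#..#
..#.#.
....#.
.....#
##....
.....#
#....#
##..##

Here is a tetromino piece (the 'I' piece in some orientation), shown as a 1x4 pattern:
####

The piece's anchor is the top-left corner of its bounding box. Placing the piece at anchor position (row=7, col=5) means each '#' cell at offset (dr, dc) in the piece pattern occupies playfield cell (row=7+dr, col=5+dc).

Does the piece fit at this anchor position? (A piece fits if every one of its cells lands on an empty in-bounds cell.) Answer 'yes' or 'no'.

Check each piece cell at anchor (7, 5):
  offset (0,0) -> (7,5): occupied ('#') -> FAIL
  offset (0,1) -> (7,6): out of bounds -> FAIL
  offset (0,2) -> (7,7): out of bounds -> FAIL
  offset (0,3) -> (7,8): out of bounds -> FAIL
All cells valid: no

Answer: no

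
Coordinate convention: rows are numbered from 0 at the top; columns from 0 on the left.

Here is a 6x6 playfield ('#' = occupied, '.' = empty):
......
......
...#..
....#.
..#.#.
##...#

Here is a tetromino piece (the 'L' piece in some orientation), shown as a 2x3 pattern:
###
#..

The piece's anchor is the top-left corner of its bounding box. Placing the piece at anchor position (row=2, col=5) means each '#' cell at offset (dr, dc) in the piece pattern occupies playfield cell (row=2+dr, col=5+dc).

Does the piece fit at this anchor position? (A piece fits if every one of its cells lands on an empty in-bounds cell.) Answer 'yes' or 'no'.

Check each piece cell at anchor (2, 5):
  offset (0,0) -> (2,5): empty -> OK
  offset (0,1) -> (2,6): out of bounds -> FAIL
  offset (0,2) -> (2,7): out of bounds -> FAIL
  offset (1,0) -> (3,5): empty -> OK
All cells valid: no

Answer: no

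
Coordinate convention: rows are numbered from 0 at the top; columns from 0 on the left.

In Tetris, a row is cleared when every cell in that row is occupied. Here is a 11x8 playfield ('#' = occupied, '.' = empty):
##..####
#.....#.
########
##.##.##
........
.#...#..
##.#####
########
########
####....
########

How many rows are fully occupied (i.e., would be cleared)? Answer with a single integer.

Answer: 4

Derivation:
Check each row:
  row 0: 2 empty cells -> not full
  row 1: 6 empty cells -> not full
  row 2: 0 empty cells -> FULL (clear)
  row 3: 2 empty cells -> not full
  row 4: 8 empty cells -> not full
  row 5: 6 empty cells -> not full
  row 6: 1 empty cell -> not full
  row 7: 0 empty cells -> FULL (clear)
  row 8: 0 empty cells -> FULL (clear)
  row 9: 4 empty cells -> not full
  row 10: 0 empty cells -> FULL (clear)
Total rows cleared: 4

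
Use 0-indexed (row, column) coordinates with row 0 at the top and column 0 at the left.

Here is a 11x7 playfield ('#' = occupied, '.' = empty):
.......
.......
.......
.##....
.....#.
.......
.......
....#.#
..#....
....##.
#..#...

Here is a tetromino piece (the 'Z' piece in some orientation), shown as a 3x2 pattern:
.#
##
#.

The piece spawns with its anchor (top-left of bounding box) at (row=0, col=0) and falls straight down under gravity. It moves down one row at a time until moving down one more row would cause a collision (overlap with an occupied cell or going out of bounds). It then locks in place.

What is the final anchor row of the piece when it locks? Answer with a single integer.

Spawn at (row=0, col=0). Try each row:
  row 0: fits
  row 1: fits
  row 2: blocked -> lock at row 1

Answer: 1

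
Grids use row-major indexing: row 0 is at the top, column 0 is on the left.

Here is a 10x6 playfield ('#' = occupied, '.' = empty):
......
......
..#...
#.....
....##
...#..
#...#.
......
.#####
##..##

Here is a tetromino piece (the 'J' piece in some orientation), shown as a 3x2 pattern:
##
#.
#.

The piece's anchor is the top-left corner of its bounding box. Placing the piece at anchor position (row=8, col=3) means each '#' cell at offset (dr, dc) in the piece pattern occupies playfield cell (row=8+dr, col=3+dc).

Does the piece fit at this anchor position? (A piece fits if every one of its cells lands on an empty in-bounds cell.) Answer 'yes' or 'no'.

Check each piece cell at anchor (8, 3):
  offset (0,0) -> (8,3): occupied ('#') -> FAIL
  offset (0,1) -> (8,4): occupied ('#') -> FAIL
  offset (1,0) -> (9,3): empty -> OK
  offset (2,0) -> (10,3): out of bounds -> FAIL
All cells valid: no

Answer: no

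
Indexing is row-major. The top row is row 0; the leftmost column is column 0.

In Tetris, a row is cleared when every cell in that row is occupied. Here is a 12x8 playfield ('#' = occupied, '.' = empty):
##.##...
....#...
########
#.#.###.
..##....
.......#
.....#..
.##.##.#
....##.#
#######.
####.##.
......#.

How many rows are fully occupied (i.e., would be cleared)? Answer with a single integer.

Check each row:
  row 0: 4 empty cells -> not full
  row 1: 7 empty cells -> not full
  row 2: 0 empty cells -> FULL (clear)
  row 3: 3 empty cells -> not full
  row 4: 6 empty cells -> not full
  row 5: 7 empty cells -> not full
  row 6: 7 empty cells -> not full
  row 7: 3 empty cells -> not full
  row 8: 5 empty cells -> not full
  row 9: 1 empty cell -> not full
  row 10: 2 empty cells -> not full
  row 11: 7 empty cells -> not full
Total rows cleared: 1

Answer: 1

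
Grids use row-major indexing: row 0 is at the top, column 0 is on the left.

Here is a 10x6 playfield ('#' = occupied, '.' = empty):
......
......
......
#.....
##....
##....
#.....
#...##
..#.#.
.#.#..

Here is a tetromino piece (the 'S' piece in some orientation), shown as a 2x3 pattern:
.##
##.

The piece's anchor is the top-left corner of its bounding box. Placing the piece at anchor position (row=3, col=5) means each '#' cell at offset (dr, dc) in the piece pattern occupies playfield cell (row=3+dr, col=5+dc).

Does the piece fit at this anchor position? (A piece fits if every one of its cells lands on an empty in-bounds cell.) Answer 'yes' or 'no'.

Check each piece cell at anchor (3, 5):
  offset (0,1) -> (3,6): out of bounds -> FAIL
  offset (0,2) -> (3,7): out of bounds -> FAIL
  offset (1,0) -> (4,5): empty -> OK
  offset (1,1) -> (4,6): out of bounds -> FAIL
All cells valid: no

Answer: no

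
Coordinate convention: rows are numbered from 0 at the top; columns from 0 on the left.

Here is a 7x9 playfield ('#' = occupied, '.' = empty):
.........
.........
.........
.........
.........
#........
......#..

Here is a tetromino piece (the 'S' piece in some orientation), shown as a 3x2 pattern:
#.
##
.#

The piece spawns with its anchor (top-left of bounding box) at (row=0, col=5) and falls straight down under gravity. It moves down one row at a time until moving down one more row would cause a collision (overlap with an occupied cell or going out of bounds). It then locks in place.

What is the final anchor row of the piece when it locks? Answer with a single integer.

Spawn at (row=0, col=5). Try each row:
  row 0: fits
  row 1: fits
  row 2: fits
  row 3: fits
  row 4: blocked -> lock at row 3

Answer: 3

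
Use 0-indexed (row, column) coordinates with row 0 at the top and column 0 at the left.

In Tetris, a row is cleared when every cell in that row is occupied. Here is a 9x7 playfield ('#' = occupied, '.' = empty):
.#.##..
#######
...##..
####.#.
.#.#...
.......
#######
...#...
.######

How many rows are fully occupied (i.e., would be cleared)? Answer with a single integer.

Answer: 2

Derivation:
Check each row:
  row 0: 4 empty cells -> not full
  row 1: 0 empty cells -> FULL (clear)
  row 2: 5 empty cells -> not full
  row 3: 2 empty cells -> not full
  row 4: 5 empty cells -> not full
  row 5: 7 empty cells -> not full
  row 6: 0 empty cells -> FULL (clear)
  row 7: 6 empty cells -> not full
  row 8: 1 empty cell -> not full
Total rows cleared: 2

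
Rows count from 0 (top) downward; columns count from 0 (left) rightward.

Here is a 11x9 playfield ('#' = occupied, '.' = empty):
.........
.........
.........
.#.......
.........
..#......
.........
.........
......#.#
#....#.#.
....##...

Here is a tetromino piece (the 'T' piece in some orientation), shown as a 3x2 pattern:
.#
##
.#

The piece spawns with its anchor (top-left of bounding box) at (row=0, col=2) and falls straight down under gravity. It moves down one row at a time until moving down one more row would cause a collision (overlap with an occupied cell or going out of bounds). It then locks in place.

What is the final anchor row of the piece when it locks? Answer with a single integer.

Answer: 3

Derivation:
Spawn at (row=0, col=2). Try each row:
  row 0: fits
  row 1: fits
  row 2: fits
  row 3: fits
  row 4: blocked -> lock at row 3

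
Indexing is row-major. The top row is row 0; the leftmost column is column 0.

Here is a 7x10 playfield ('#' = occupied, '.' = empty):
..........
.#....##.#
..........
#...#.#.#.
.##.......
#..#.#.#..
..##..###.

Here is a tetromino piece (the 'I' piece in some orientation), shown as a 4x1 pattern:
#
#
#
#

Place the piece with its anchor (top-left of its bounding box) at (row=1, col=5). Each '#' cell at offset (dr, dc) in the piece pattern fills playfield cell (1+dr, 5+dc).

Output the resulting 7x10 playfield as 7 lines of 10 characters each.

Answer: ..........
.#...###.#
.....#....
#...###.#.
.##..#....
#..#.#.#..
..##..###.

Derivation:
Fill (1+0,5+0) = (1,5)
Fill (1+1,5+0) = (2,5)
Fill (1+2,5+0) = (3,5)
Fill (1+3,5+0) = (4,5)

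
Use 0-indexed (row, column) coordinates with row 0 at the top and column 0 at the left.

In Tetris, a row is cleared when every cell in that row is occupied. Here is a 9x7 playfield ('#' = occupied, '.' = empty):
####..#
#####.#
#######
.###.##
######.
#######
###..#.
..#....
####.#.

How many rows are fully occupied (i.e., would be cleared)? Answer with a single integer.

Check each row:
  row 0: 2 empty cells -> not full
  row 1: 1 empty cell -> not full
  row 2: 0 empty cells -> FULL (clear)
  row 3: 2 empty cells -> not full
  row 4: 1 empty cell -> not full
  row 5: 0 empty cells -> FULL (clear)
  row 6: 3 empty cells -> not full
  row 7: 6 empty cells -> not full
  row 8: 2 empty cells -> not full
Total rows cleared: 2

Answer: 2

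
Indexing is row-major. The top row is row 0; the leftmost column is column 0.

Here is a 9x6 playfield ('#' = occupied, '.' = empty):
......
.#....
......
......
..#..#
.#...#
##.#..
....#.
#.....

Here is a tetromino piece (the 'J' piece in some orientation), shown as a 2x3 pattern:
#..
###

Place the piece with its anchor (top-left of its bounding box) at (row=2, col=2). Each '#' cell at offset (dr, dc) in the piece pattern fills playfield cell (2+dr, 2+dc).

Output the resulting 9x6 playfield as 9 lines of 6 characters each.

Fill (2+0,2+0) = (2,2)
Fill (2+1,2+0) = (3,2)
Fill (2+1,2+1) = (3,3)
Fill (2+1,2+2) = (3,4)

Answer: ......
.#....
..#...
..###.
..#..#
.#...#
##.#..
....#.
#.....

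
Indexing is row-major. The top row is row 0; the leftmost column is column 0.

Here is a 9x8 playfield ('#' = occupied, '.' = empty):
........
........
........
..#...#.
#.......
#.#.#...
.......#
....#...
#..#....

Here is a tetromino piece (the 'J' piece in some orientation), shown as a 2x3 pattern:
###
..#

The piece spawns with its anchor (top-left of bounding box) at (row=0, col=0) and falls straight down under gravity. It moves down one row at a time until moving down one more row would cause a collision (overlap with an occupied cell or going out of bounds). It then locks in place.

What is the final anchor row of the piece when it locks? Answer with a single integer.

Spawn at (row=0, col=0). Try each row:
  row 0: fits
  row 1: fits
  row 2: blocked -> lock at row 1

Answer: 1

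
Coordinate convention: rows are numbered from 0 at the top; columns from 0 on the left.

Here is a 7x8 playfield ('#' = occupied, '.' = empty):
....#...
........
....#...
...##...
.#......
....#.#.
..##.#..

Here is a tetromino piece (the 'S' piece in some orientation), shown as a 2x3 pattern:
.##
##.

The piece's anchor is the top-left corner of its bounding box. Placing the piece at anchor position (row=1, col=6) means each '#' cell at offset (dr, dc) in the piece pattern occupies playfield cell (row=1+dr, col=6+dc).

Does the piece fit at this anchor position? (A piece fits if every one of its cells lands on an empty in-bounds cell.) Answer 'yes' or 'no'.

Check each piece cell at anchor (1, 6):
  offset (0,1) -> (1,7): empty -> OK
  offset (0,2) -> (1,8): out of bounds -> FAIL
  offset (1,0) -> (2,6): empty -> OK
  offset (1,1) -> (2,7): empty -> OK
All cells valid: no

Answer: no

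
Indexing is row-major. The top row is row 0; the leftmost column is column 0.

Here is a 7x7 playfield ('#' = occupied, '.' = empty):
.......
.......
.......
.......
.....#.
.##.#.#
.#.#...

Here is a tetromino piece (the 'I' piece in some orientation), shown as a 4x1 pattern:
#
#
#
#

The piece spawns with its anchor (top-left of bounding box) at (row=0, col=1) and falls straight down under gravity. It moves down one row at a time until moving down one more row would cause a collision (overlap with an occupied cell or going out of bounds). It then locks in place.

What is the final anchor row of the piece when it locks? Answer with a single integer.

Spawn at (row=0, col=1). Try each row:
  row 0: fits
  row 1: fits
  row 2: blocked -> lock at row 1

Answer: 1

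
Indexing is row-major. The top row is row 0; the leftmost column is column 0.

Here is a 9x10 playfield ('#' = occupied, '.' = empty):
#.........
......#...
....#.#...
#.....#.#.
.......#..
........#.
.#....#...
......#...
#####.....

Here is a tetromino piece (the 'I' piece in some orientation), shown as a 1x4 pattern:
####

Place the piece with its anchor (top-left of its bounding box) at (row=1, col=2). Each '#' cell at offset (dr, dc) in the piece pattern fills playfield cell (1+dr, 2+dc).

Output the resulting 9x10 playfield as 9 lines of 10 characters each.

Answer: #.........
..#####...
....#.#...
#.....#.#.
.......#..
........#.
.#....#...
......#...
#####.....

Derivation:
Fill (1+0,2+0) = (1,2)
Fill (1+0,2+1) = (1,3)
Fill (1+0,2+2) = (1,4)
Fill (1+0,2+3) = (1,5)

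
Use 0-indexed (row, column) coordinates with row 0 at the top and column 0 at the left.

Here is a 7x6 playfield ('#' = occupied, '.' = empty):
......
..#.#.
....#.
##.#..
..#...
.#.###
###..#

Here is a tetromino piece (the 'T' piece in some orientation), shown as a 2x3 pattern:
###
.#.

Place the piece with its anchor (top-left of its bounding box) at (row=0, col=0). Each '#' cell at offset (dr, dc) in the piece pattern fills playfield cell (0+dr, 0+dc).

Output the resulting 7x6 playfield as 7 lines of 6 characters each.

Answer: ###...
.##.#.
....#.
##.#..
..#...
.#.###
###..#

Derivation:
Fill (0+0,0+0) = (0,0)
Fill (0+0,0+1) = (0,1)
Fill (0+0,0+2) = (0,2)
Fill (0+1,0+1) = (1,1)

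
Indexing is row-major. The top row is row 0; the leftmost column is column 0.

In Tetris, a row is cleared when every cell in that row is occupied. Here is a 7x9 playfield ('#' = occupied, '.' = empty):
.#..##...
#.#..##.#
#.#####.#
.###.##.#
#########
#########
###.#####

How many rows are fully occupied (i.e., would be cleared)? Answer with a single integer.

Answer: 2

Derivation:
Check each row:
  row 0: 6 empty cells -> not full
  row 1: 4 empty cells -> not full
  row 2: 2 empty cells -> not full
  row 3: 3 empty cells -> not full
  row 4: 0 empty cells -> FULL (clear)
  row 5: 0 empty cells -> FULL (clear)
  row 6: 1 empty cell -> not full
Total rows cleared: 2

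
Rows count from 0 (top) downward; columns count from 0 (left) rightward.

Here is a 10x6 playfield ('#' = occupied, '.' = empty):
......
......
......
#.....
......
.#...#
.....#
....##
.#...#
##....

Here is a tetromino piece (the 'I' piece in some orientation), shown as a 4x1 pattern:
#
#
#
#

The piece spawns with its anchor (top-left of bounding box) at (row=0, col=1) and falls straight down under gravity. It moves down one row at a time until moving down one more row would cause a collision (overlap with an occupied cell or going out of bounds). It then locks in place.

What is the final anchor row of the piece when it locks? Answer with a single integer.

Spawn at (row=0, col=1). Try each row:
  row 0: fits
  row 1: fits
  row 2: blocked -> lock at row 1

Answer: 1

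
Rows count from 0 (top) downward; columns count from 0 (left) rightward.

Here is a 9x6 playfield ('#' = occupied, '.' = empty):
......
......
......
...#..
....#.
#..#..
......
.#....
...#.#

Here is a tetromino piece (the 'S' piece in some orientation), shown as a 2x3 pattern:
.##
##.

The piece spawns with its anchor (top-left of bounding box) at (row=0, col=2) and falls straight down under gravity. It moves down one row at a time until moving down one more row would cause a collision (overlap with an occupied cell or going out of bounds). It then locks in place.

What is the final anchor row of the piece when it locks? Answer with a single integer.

Spawn at (row=0, col=2). Try each row:
  row 0: fits
  row 1: fits
  row 2: blocked -> lock at row 1

Answer: 1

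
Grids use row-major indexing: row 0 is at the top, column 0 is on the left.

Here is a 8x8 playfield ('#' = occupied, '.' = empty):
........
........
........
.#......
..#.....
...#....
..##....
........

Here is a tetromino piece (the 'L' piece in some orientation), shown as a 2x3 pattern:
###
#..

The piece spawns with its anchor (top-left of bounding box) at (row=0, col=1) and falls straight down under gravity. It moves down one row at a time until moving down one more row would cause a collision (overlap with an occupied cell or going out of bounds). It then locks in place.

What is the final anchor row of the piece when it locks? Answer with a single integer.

Answer: 1

Derivation:
Spawn at (row=0, col=1). Try each row:
  row 0: fits
  row 1: fits
  row 2: blocked -> lock at row 1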